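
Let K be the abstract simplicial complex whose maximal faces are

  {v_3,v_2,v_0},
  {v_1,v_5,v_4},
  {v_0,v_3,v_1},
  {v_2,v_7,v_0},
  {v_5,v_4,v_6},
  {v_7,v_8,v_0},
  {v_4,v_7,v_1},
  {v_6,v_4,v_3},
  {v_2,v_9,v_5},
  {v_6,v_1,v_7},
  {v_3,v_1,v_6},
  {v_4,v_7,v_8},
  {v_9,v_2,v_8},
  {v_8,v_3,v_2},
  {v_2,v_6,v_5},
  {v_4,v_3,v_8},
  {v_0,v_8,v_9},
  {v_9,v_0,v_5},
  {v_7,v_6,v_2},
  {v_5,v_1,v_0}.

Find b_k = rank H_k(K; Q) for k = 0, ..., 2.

b_0 = 1, b_1 = 1, b_2 = 0.

Order the vertices as v_0 < v_1 < v_2 < v_3 < v_4 < v_5 < v_6 < v_7 < v_8 < v_9. Listing each simplex with vertices in this order, K has dimension 2 with simplices:

  0-simplices (10): [v_0], [v_1], [v_2], [v_3], [v_4], [v_5], [v_6], [v_7], [v_8], [v_9]
  1-simplices (30): (30 of them)
  2-simplices (20): (20 of them)

so the chain groups are C_0 ≅ Z^10, C_1 ≅ Z^30, C_2 ≅ Z^20.

The boundary map ∂_1: C_1 → C_0 maps an edge to its endpoints' difference, ∂[p,q] = q − p.
This gives a 10×30 integer matrix of rank 9; reducing to Smith normal form yields diagonal entries (1,1,1,1,1,1,1,1,1).

Boundary ∂_2: C_2 → C_1 acts by ∂[p,q,r] = [q,r] − [p,r] + [p,q]. For instance
  ∂[v_4,v_7,v_8] = [v_7,v_8] − [v_4,v_8] + [v_4,v_7],
  ∂[v_2,v_8,v_9] = [v_8,v_9] − [v_2,v_9] + [v_2,v_8].
This gives a 30×20 integer matrix of rank 20; reducing to Smith normal form yields diagonal entries (1,1,1,1,1,1,1,1,1,1,1,1,1,1,1,1,1,1,1,2).

Computing H_k = (kernel of ∂_k) / (image of ∂_{k+1}):

  H_0: rank C_0 − rank ∂_1 = 10 − 9 = 1, and the invariant factors of ∂_1 are all 1, so H_0 = Z.
  H_1: rank ker ∂_1 − rank ∂_2 = (30 − 9) − 20 = 1, and ∂_2 has invariant factor 2 > 1, so H_1 = Z ⊕ Z/2.
  H_2: rank ker ∂_2 − rank ∂_3 = (20 − 20) − 0 = 0, and there is no ∂_3, so H_2 = 0.

As a check, the Euler characteristic is 10 − 30 + 20 = 0, which agrees with 1 − 1 + 0 = 0.

Hence the Betti numbers are b_0 = 1, b_1 = 1, b_2 = 0.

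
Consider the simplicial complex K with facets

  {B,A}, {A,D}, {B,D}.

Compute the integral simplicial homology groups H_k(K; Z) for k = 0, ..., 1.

H_0 = Z,  H_1 = Z.

Fix the vertex order A < B < D and write every simplex with vertices in increasing order. Then dim K = 1 and the simplices of K are:

  0-simplices (3): A, B, D
  1-simplices (3): AB, AD, BD

Hence C_0 ≅ Z^3, C_1 ≅ Z^3.

The boundary map ∂_1: C_1 → C_0 is given by ∂[p,q] = [q] − [p]. For instance
  ∂AB = B − A.
As a 3×3 matrix over Z this has rank 2, with invariant factors (1,1).

From H_k ≅ ker(∂_k) / im(∂_{k+1}) we obtain:

  H_0: rank C_0 − rank ∂_1 = 3 − 2 = 1, and the invariant factors of ∂_1 are all 1, so H_0 ≅ Z.
  H_1: rank ker ∂_1 − rank ∂_2 = (3 − 2) − 0 = 1, and there is no ∂_2, so H_1 ≅ Z.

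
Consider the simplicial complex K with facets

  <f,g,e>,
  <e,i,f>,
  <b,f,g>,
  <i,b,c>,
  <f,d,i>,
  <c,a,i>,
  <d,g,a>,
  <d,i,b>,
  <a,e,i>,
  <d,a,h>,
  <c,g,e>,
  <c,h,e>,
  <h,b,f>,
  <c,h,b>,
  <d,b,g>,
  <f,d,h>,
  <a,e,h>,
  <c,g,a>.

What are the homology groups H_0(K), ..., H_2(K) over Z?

H_0 = Z,  H_1 = Z ⊕ Z/2,  H_2 = 0.

Fix the vertex order a < b < c < d < e < f < g < h < i and write every simplex with vertices in increasing order. Then dim K = 2 and the simplices of K are:

  0-simplices (9): a, b, c, d, e, f, g, h, i
  1-simplices (27): ac, ad, ae, ag, ah, ai, bc, bd, bf, bg, bh, bi, ce, cg, ch, ci, df, dg, dh, di, ef, eg, eh, ei, fg, fh, fi
  2-simplices (18): acg, aci, adg, adh, aeh, aei, bch, bci, bdg, bdi, bfg, bfh, ceg, ceh, dfh, dfi, efg, efi

giving chain groups C_0 ≅ Z^9, C_1 ≅ Z^27, C_2 ≅ Z^18.

The boundary map ∂_1: C_1 → C_0 maps an edge to its endpoints' difference, ∂[p,q] = q − p.
This gives a 9×27 integer matrix of rank 8; reducing to Smith normal form yields diagonal entries (1,1,1,1,1,1,1,1).

Boundary ∂_2: C_2 → C_1 maps a triangle to the signed sum of its edges. For instance
  ∂bfg = fg − bg + bf,
  ∂efi = fi − ei + ef.
This gives a 27×18 integer matrix of rank 18; reducing to Smith normal form yields diagonal entries (1,1,1,1,1,1,1,1,1,1,1,1,1,1,1,1,1,2).

From H_k ≅ ker(∂_k) / im(∂_{k+1}) we obtain:

  H_0: rank C_0 − rank ∂_1 = 9 − 8 = 1, and the invariant factors of ∂_1 are all 1, so H_0 ≅ Z.
  H_1: rank ker ∂_1 − rank ∂_2 = (27 − 8) − 18 = 1, and ∂_2 has invariant factor 2 > 1, so H_1 ≅ Z ⊕ Z/2.
  H_2: rank ker ∂_2 − rank ∂_3 = (18 − 18) − 0 = 0, and there is no ∂_3, so H_2 ≅ 0.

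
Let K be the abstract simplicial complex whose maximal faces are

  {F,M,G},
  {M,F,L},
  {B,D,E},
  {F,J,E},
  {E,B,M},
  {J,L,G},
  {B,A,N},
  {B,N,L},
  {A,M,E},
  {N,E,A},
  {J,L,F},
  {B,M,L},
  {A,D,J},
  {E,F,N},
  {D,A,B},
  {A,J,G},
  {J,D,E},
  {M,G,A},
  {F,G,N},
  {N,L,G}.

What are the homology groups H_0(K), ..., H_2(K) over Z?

Fix the vertex order A < B < D < E < F < G < J < L < M < N and write every simplex with vertices in increasing order. Then dim K = 2 and the simplices of K are:

  0-simplices (10): A, B, D, E, F, G, J, L, M, N
  1-simplices (30): AB, AD, AE, AG, AJ, AM, AN, BD, BE, BL, BM, BN, DE, DJ, EF, EJ, EM, EN, FG, FJ, FL, FM, FN, GJ, GL, GM, GN, JL, LM, LN
  2-simplices (20): ABD, ABN, ADJ, AEM, AEN, AGJ, AGM, BDE, BEM, BLM, BLN, DEJ, EFJ, EFN, FGM, FGN, FJL, FLM, GJL, GLN

so the chain groups are C_0 ≅ Z^10, C_1 ≅ Z^30, C_2 ≅ Z^20.

The boundary map ∂_1: C_1 → C_0 maps an edge to its endpoints' difference, ∂[p,q] = q − p. For instance
  ∂AE = E − A.
The resulting 10×30 matrix has rank 9, and its Smith normal form has invariant factors (1,1,1,1,1,1,1,1,1).

Boundary ∂_2: C_2 → C_1 maps a triangle to the signed sum of its edges. For instance
  ∂AGJ = GJ − AJ + AG,
  ∂BDE = DE − BE + BD.
The resulting 30×20 matrix has rank 20, and its Smith normal form has invariant factors (1,1,1,1,1,1,1,1,1,1,1,1,1,1,1,1,1,1,1,2).

Computing H_k = (kernel of ∂_k) / (image of ∂_{k+1}):

  H_0: rank C_0 − rank ∂_1 = 10 − 9 = 1, and the invariant factors of ∂_1 are all 1, so H_0 ≅ Z.
  H_1: rank ker ∂_1 − rank ∂_2 = (30 − 9) − 20 = 1, and ∂_2 has invariant factor 2 > 1, so H_1 ≅ Z ⊕ Z_2.
  H_2: rank ker ∂_2 − rank ∂_3 = (20 − 20) − 0 = 0, and there is no ∂_3, so H_2 ≅ 0.

As a check, the Euler characteristic is 10 − 30 + 20 = 0, which agrees with 1 − 1 + 0 = 0.
(K is a triangulation of the Klein bottle.)

H_0 = Z,  H_1 = Z ⊕ Z_2,  H_2 = 0.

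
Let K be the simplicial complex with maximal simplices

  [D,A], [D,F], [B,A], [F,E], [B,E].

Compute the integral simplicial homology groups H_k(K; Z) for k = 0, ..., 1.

H_0 ≅ Z,  H_1 ≅ Z.

Take the total order A < B < D < E < F on the vertex set. Then K (dimension 1) consists of the simplices:

  0-simplices (5): A, B, D, E, F
  1-simplices (5): AB, AD, BE, DF, EF

so the chain groups are C_0 ≅ Z^5, C_1 ≅ Z^5.

Boundary ∂_1: C_1 → C_0 maps an edge to its endpoints' difference, ∂[p,q] = q − p.
The 5×5 boundary matrix has rank 4 and Smith normal form diag(1,1,1,1).

From H_k ≅ ker(∂_k) / im(∂_{k+1}) we obtain:

  H_0: rank C_0 − rank ∂_1 = 5 − 4 = 1, and the invariant factors of ∂_1 are all 1, so H_0 = Z.
  H_1: rank ker ∂_1 − rank ∂_2 = (5 − 4) − 0 = 1, and there is no ∂_2, so H_1 = Z.

As a check, the Euler characteristic is 5 − 5 = 0, which agrees with 1 − 1 = 0.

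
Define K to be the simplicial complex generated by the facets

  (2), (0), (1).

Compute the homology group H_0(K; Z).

We work with the vertex ordering 0 < 1 < 2. The simplices of K, each written with vertices in increasing order, are:

  0-simplices (3): [0], [1], [2]

so the chain groups are C_0 ≅ Z^3.

Now H_k = ker ∂_k / im ∂_{k+1}, so:

  H_0: rank C_0 − rank ∂_1 = 3 − 0 = 3, and there is no ∂_1, so H_0 = Z^3.

(K is a triangulation of a set of 3 points.)

H_0 = Z^3.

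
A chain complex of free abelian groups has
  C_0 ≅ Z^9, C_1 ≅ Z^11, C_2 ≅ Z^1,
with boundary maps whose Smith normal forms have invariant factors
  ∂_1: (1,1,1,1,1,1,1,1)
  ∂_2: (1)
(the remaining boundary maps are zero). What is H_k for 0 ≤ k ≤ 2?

H_0: b_0 = 9 − 0 − 8 = 1; torsion from ∂_1 factors > 1: none. So H_0 = Z.
H_1: b_1 = 11 − 8 − 1 = 2; torsion from ∂_2 factors > 1: none. So H_1 = Z^2.
H_2: b_2 = 1 − 1 − 0 = 0; torsion from ∂_3 factors > 1: none. So H_2 = 0.

H_0 = Z,  H_1 = Z^2,  H_2 = 0.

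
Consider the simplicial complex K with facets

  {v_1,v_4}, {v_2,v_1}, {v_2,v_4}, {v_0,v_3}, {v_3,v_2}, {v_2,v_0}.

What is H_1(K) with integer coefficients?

H_1 ≅ Z^2.

Take the total order v_0 < v_1 < v_2 < v_3 < v_4 on the vertex set. Then K (dimension 1) consists of the simplices:

  0-simplices (5): [v_0], [v_1], [v_2], [v_3], [v_4]
  1-simplices (6): [v_0,v_2], [v_0,v_3], [v_1,v_2], [v_1,v_4], [v_2,v_3], [v_2,v_4]

so the chain groups are C_0 ≅ Z^5, C_1 ≅ Z^6.

Boundary ∂_1: C_1 → C_0 maps an edge to its endpoints' difference, ∂[p,q] = q − p. For instance
  ∂[v_1,v_2] = [v_2] − [v_1].
The 5×6 boundary matrix has rank 4 and Smith normal form diag(1,1,1,1).

From H_k ≅ ker(∂_k) / im(∂_{k+1}) we obtain:

  H_1: rank ker ∂_1 − rank ∂_2 = (6 − 4) − 0 = 2, and there is no ∂_2, so H_1 = Z^2.

(K is a triangulation of a wedge of 2 circles.)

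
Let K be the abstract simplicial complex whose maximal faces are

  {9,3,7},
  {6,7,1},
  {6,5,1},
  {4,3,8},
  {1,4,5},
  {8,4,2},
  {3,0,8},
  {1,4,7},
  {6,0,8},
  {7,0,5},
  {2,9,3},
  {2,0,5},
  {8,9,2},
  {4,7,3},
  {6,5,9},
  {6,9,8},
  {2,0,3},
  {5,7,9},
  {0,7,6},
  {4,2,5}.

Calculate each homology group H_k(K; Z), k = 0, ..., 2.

H_0 ≅ Z,  H_1 ≅ Z ⊕ Z/2Z,  H_2 = 0.

Order the vertices as 0 < 1 < 2 < 3 < 4 < 5 < 6 < 7 < 8 < 9. Listing each simplex with vertices in this order, K has dimension 2 with simplices:

  0-simplices (10): [0], [1], [2], [3], [4], [5], [6], [7], [8], [9]
  1-simplices (30): (30 of them)
  2-simplices (20): (20 of them)

giving chain groups C_0 ≅ Z^10, C_1 ≅ Z^30, C_2 ≅ Z^20.

Boundary ∂_1: C_1 → C_0 maps an edge to its endpoints' difference, ∂[p,q] = q − p.
The resulting 10×30 matrix has rank 9, and its Smith normal form has invariant factors (1,1,1,1,1,1,1,1,1).

Boundary ∂_2: C_2 → C_1 maps a triangle to the signed sum of its edges. For instance
  ∂[3,4,7] = [4,7] − [3,7] + [3,4],
  ∂[0,3,8] = [3,8] − [0,8] + [0,3].
This gives a 30×20 integer matrix of rank 20; reducing to Smith normal form yields diagonal entries (1,1,1,1,1,1,1,1,1,1,1,1,1,1,1,1,1,1,1,2).

Computing H_k = (kernel of ∂_k) / (image of ∂_{k+1}):

  H_0: rank C_0 − rank ∂_1 = 10 − 9 = 1, and the invariant factors of ∂_1 are all 1, so H_0 ≅ Z.
  H_1: rank ker ∂_1 − rank ∂_2 = (30 − 9) − 20 = 1, and ∂_2 has invariant factor 2 > 1, so H_1 ≅ Z ⊕ Z/2Z.
  H_2: rank ker ∂_2 − rank ∂_3 = (20 − 20) − 0 = 0, and there is no ∂_3, so H_2 ≅ 0.

As a check, the Euler characteristic is 10 − 30 + 20 = 0, which agrees with 1 − 1 + 0 = 0.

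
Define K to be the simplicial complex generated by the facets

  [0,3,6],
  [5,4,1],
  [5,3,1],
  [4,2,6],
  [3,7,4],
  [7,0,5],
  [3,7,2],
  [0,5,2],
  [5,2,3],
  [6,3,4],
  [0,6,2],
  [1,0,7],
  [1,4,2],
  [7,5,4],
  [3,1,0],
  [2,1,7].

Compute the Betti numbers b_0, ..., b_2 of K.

Take the total order 0 < 1 < 2 < 3 < 4 < 5 < 6 < 7 on the vertex set. Then K (dimension 2) consists of the simplices:

  0-simplices (8): [0], [1], [2], [3], [4], [5], [6], [7]
  1-simplices (24): (24 of them)
  2-simplices (16): [0,1,3], [0,1,7], [0,2,5], [0,2,6], [0,3,6], [0,5,7], [1,2,4], [1,2,7], [1,3,5], [1,4,5], [2,3,5], [2,3,7], [2,4,6], [3,4,6], [3,4,7], [4,5,7]

so the chain groups are C_0 ≅ Z^8, C_1 ≅ Z^24, C_2 ≅ Z^16.

The boundary map ∂_1: C_1 → C_0 sends each edge [p,q] (with p < q) to q − p. For instance
  ∂[0,6] = [6] − [0].
The 8×24 boundary matrix has rank 7 and Smith normal form diag(1,1,1,1,1,1,1).

Boundary ∂_2: C_2 → C_1 maps a triangle to the signed sum of its edges. For instance
  ∂[1,3,5] = [3,5] − [1,5] + [1,3],
  ∂[0,3,6] = [3,6] − [0,6] + [0,3].
As a 24×16 matrix over Z this has rank 15, with invariant factors (1,1,1,1,1,1,1,1,1,1,1,1,1,1,1).

From H_k ≅ ker(∂_k) / im(∂_{k+1}) we obtain:

  H_0: rank C_0 − rank ∂_1 = 8 − 7 = 1, and the invariant factors of ∂_1 are all 1, so H_0 = Z.
  H_1: rank ker ∂_1 − rank ∂_2 = (24 − 7) − 15 = 2, and the invariant factors of ∂_2 are all 1, so H_1 = Z^2.
  H_2: rank ker ∂_2 − rank ∂_3 = (16 − 15) − 0 = 1, and there is no ∂_3, so H_2 = Z.

(K is a triangulation of the torus T^2.)

Hence the Betti numbers are b_0 = 1, b_1 = 2, b_2 = 1.

b_0 = 1, b_1 = 2, b_2 = 1.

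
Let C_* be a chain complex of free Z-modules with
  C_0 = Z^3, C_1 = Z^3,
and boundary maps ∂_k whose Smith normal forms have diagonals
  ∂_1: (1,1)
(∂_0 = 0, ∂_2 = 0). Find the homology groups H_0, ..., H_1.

H_0: b_0 = 3 − 0 − 2 = 1; torsion from ∂_1 factors > 1: none. So H_0 = Z.
H_1: b_1 = 3 − 2 − 0 = 1; torsion from ∂_2 factors > 1: none. So H_1 = Z.

H_0 = Z,  H_1 = Z.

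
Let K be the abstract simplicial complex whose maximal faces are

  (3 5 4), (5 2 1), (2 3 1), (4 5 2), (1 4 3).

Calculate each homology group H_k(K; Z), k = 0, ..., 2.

H_0 = Z,  H_1 = Z,  H_2 = 0.

Order the vertices as 1 < 2 < 3 < 4 < 5. Listing each simplex with vertices in this order, K has dimension 2 with simplices:

  0-simplices (5): [1], [2], [3], [4], [5]
  1-simplices (10): [1,2], [1,3], [1,4], [1,5], [2,3], [2,4], [2,5], [3,4], [3,5], [4,5]
  2-simplices (5): [1,2,3], [1,2,5], [1,3,4], [2,4,5], [3,4,5]

Hence C_0 ≅ Z^5, C_1 ≅ Z^10, C_2 ≅ Z^5.

∂_1: C_1 → C_0 is given by ∂[p,q] = [q] − [p].
As a 5×10 matrix over Z this has rank 4, with invariant factors (1,1,1,1).

The boundary map ∂_2: C_2 → C_1 sends each 2-simplex [p,q,r] to [q,r] − [p,r] + [p,q]. For instance
  ∂[3,4,5] = [4,5] − [3,5] + [3,4],
  ∂[1,2,3] = [2,3] − [1,3] + [1,2].
As a 10×5 matrix over Z this has rank 5, with invariant factors (1,1,1,1,1).

Computing H_k = (kernel of ∂_k) / (image of ∂_{k+1}):

  H_0: rank C_0 − rank ∂_1 = 5 − 4 = 1, and the invariant factors of ∂_1 are all 1, so H_0 = Z.
  H_1: rank ker ∂_1 − rank ∂_2 = (10 − 4) − 5 = 1, and the invariant factors of ∂_2 are all 1, so H_1 = Z.
  H_2: rank ker ∂_2 − rank ∂_3 = (5 − 5) − 0 = 0, and there is no ∂_3, so H_2 = 0.

As a check, the Euler characteristic is 5 − 10 + 5 = 0, which agrees with 1 − 1 + 0 = 0.
(K is a triangulation of the Möbius band.)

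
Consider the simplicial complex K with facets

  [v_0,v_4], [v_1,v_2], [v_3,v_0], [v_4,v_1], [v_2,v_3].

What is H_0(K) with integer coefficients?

K has 5 vertices, 5 edges.
rank ∂_0 = 0, rank ∂_1 = 4 ⇒ b_0 = 5 − 0 − 4 = 1; all invariant factors of ∂_1 are 1 so no torsion. So H_0 ≅ Z.

H_0 ≅ Z.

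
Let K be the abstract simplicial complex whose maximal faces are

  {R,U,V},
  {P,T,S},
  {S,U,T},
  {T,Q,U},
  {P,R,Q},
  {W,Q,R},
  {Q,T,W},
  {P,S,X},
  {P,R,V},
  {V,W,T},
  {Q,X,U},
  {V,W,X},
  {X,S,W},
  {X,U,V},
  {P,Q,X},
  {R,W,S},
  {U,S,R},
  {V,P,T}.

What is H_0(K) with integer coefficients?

K has 9 vertices, 27 edges, 18 triangles.
rank ∂_0 = 0, rank ∂_1 = 8 ⇒ b_0 = 9 − 0 − 8 = 1; all invariant factors of ∂_1 are 1 so no torsion. So H_0 = Z.

H_0 ≅ Z.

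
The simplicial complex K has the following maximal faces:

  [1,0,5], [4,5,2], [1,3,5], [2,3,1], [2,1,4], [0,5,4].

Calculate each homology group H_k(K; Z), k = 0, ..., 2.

We work with the vertex ordering 0 < 1 < 2 < 3 < 4 < 5. The simplices of K, each written with vertices in increasing order, are:

  0-simplices (6): [0], [1], [2], [3], [4], [5]
  1-simplices (12): [0,1], [0,4], [0,5], [1,2], [1,3], [1,4], [1,5], [2,3], [2,4], [2,5], [3,5], [4,5]
  2-simplices (6): [0,1,5], [0,4,5], [1,2,3], [1,2,4], [1,3,5], [2,4,5]

Hence C_0 ≅ Z^6, C_1 ≅ Z^12, C_2 ≅ Z^6.

∂_1: C_1 → C_0 is given by ∂[p,q] = [q] − [p]. For instance
  ∂[2,5] = [5] − [2].
The 6×12 boundary matrix has rank 5 and Smith normal form diag(1,1,1,1,1).

Boundary ∂_2: C_2 → C_1 acts by ∂[p,q,r] = [q,r] − [p,r] + [p,q]. For instance
  ∂[2,4,5] = [4,5] − [2,5] + [2,4],
  ∂[1,3,5] = [3,5] − [1,5] + [1,3].
This gives a 12×6 integer matrix of rank 6; reducing to Smith normal form yields diagonal entries (1,1,1,1,1,1).

Now H_k = ker ∂_k / im ∂_{k+1}, so:

  H_0: rank C_0 − rank ∂_1 = 6 − 5 = 1, and the invariant factors of ∂_1 are all 1, so H_0 = Z.
  H_1: rank ker ∂_1 − rank ∂_2 = (12 − 5) − 6 = 1, and the invariant factors of ∂_2 are all 1, so H_1 = Z.
  H_2: rank ker ∂_2 − rank ∂_3 = (6 − 6) − 0 = 0, and there is no ∂_3, so H_2 = 0.

H_0 = Z,  H_1 = Z,  H_2 = 0.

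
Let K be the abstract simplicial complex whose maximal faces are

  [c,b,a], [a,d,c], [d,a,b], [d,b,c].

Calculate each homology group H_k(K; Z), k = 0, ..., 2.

H_0 ≅ Z,  H_1 = 0,  H_2 ≅ Z.

Order the vertices as a < b < c < d. Listing each simplex with vertices in this order, K has dimension 2 with simplices:

  0-simplices (4): a, b, c, d
  1-simplices (6): ab, ac, ad, bc, bd, cd
  2-simplices (4): abc, abd, acd, bcd

so the chain groups are C_0 ≅ Z^4, C_1 ≅ Z^6, C_2 ≅ Z^4.

The boundary map ∂_1: C_1 → C_0 sends each edge [p,q] (with p < q) to q − p. For instance
  ∂bd = d − b.
The 4×6 boundary matrix has rank 3 and Smith normal form diag(1,1,1).

Boundary ∂_2: C_2 → C_1 maps a triangle to the signed sum of its edges. For instance
  ∂abc = bc − ac + ab,
  ∂bcd = cd − bd + bc.
This gives a 6×4 integer matrix of rank 3; reducing to Smith normal form yields diagonal entries (1,1,1).

Computing H_k = (kernel of ∂_k) / (image of ∂_{k+1}):

  H_0: rank C_0 − rank ∂_1 = 4 − 3 = 1, and the invariant factors of ∂_1 are all 1, so H_0 = Z.
  H_1: rank ker ∂_1 − rank ∂_2 = (6 − 3) − 3 = 0, and the invariant factors of ∂_2 are all 1, so H_1 = 0.
  H_2: rank ker ∂_2 − rank ∂_3 = (4 − 3) − 0 = 1, and there is no ∂_3, so H_2 = Z.

As a check, the Euler characteristic is 4 − 6 + 4 = 2, which agrees with 1 − 0 + 1 = 2.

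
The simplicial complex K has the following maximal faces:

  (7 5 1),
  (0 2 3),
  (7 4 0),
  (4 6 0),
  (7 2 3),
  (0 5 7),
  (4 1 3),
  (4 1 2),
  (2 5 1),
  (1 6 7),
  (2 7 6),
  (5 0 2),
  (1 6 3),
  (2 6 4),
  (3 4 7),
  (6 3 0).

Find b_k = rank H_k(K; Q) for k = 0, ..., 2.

b_0 = 1, b_1 = 2, b_2 = 1.

Order the vertices as 0 < 1 < 2 < 3 < 4 < 5 < 6 < 7. Listing each simplex with vertices in this order, K has dimension 2 with simplices:

  0-simplices (8): [0], [1], [2], [3], [4], [5], [6], [7]
  1-simplices (24): (24 of them)
  2-simplices (16): [0,2,3], [0,2,5], [0,3,6], [0,4,6], [0,4,7], [0,5,7], [1,2,4], [1,2,5], [1,3,4], [1,3,6], [1,5,7], [1,6,7], [2,3,7], [2,4,6], [2,6,7], [3,4,7]

so the chain groups are C_0 ≅ Z^8, C_1 ≅ Z^24, C_2 ≅ Z^16.

The boundary map ∂_1: C_1 → C_0 maps an edge to its endpoints' difference, ∂[p,q] = q − p. For instance
  ∂[3,7] = [7] − [3].
As a 8×24 matrix over Z this has rank 7, with invariant factors (1,1,1,1,1,1,1).

The boundary map ∂_2: C_2 → C_1 maps a triangle to the signed sum of its edges. For instance
  ∂[2,4,6] = [4,6] − [2,6] + [2,4],
  ∂[0,3,6] = [3,6] − [0,6] + [0,3].
This gives a 24×16 integer matrix of rank 15; reducing to Smith normal form yields diagonal entries (1,1,1,1,1,1,1,1,1,1,1,1,1,1,1).

Now H_k = ker ∂_k / im ∂_{k+1}, so:

  H_0: rank C_0 − rank ∂_1 = 8 − 7 = 1, and the invariant factors of ∂_1 are all 1, so H_0 ≅ Z.
  H_1: rank ker ∂_1 − rank ∂_2 = (24 − 7) − 15 = 2, and the invariant factors of ∂_2 are all 1, so H_1 ≅ Z^2.
  H_2: rank ker ∂_2 − rank ∂_3 = (16 − 15) − 0 = 1, and there is no ∂_3, so H_2 ≅ Z.

As a check, the Euler characteristic is 8 − 24 + 16 = 0, which agrees with 1 − 2 + 1 = 0.

Hence the Betti numbers are b_0 = 1, b_1 = 2, b_2 = 1.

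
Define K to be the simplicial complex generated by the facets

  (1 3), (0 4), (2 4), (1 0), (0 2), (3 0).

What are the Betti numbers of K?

Order the vertices as 0 < 1 < 2 < 3 < 4. Listing each simplex with vertices in this order, K has dimension 1 with simplices:

  0-simplices (5): [0], [1], [2], [3], [4]
  1-simplices (6): [0,1], [0,2], [0,3], [0,4], [1,3], [2,4]

giving chain groups C_0 ≅ Z^5, C_1 ≅ Z^6.

Boundary ∂_1: C_1 → C_0 maps an edge to its endpoints' difference, ∂[p,q] = q − p. For instance
  ∂[1,3] = [3] − [1].
This gives a 5×6 integer matrix of rank 4; reducing to Smith normal form yields diagonal entries (1,1,1,1).

Reading off H_k = ker ∂_k / im ∂_{k+1}:

  H_0: rank C_0 − rank ∂_1 = 5 − 4 = 1, and the invariant factors of ∂_1 are all 1, so H_0 = Z.
  H_1: rank ker ∂_1 − rank ∂_2 = (6 − 4) − 0 = 2, and there is no ∂_2, so H_1 = Z^2.

Hence the Betti numbers are b_0 = 1, b_1 = 2.

b_0 = 1, b_1 = 2.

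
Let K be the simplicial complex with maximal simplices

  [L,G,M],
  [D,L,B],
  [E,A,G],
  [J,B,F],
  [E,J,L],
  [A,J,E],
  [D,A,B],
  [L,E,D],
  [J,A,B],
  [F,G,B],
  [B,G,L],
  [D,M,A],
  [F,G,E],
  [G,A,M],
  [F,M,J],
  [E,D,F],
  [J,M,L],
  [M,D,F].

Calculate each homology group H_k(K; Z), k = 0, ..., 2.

H_0 ≅ Z,  H_1 ≅ Z^2,  H_2 ≅ Z.

Order the vertices as A < B < D < E < F < G < J < L < M. Listing each simplex with vertices in this order, K has dimension 2 with simplices:

  0-simplices (9): A, B, D, E, F, G, J, L, M
  1-simplices (27): AB, AD, AE, AG, AJ, AM, BD, BF, BG, BJ, BL, DE, DF, DL, DM, EF, EG, EJ, EL, FG, FJ, FM, GL, GM, JL, JM, LM
  2-simplices (18): ABD, ABJ, ADM, AEG, AEJ, AGM, BDL, BFG, BFJ, BGL, DEF, DEL, DFM, EFG, EJL, FJM, GLM, JLM

giving chain groups C_0 ≅ Z^9, C_1 ≅ Z^27, C_2 ≅ Z^18.

Boundary ∂_1: C_1 → C_0 is given by ∂[p,q] = [q] − [p].
This gives a 9×27 integer matrix of rank 8; reducing to Smith normal form yields diagonal entries (1,1,1,1,1,1,1,1).

Boundary ∂_2: C_2 → C_1 maps a triangle to the signed sum of its edges. For instance
  ∂JLM = LM − JM + JL,
  ∂BFJ = FJ − BJ + BF.
As a 27×18 matrix over Z this has rank 17, with invariant factors (1,1,1,1,1,1,1,1,1,1,1,1,1,1,1,1,1).

Now H_k = ker ∂_k / im ∂_{k+1}, so:

  H_0: rank C_0 − rank ∂_1 = 9 − 8 = 1, and the invariant factors of ∂_1 are all 1, so H_0 ≅ Z.
  H_1: rank ker ∂_1 − rank ∂_2 = (27 − 8) − 17 = 2, and the invariant factors of ∂_2 are all 1, so H_1 ≅ Z^2.
  H_2: rank ker ∂_2 − rank ∂_3 = (18 − 17) − 0 = 1, and there is no ∂_3, so H_2 ≅ Z.

(K is a triangulation of the torus T^2.)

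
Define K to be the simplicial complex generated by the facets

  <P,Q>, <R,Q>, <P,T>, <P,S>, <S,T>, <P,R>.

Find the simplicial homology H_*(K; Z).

Fix the vertex order P < Q < R < S < T and write every simplex with vertices in increasing order. Then dim K = 1 and the simplices of K are:

  0-simplices (5): P, Q, R, S, T
  1-simplices (6): PQ, PR, PS, PT, QR, ST

giving chain groups C_0 ≅ Z^5, C_1 ≅ Z^6.

Boundary ∂_1: C_1 → C_0 sends each edge [p,q] (with p < q) to q − p. For instance
  ∂PT = T − P.
As a 5×6 matrix over Z this has rank 4, with invariant factors (1,1,1,1).

Now H_k = ker ∂_k / im ∂_{k+1}, so:

  H_0: rank C_0 − rank ∂_1 = 5 − 4 = 1, and the invariant factors of ∂_1 are all 1, so H_0 = Z.
  H_1: rank ker ∂_1 − rank ∂_2 = (6 − 4) − 0 = 2, and there is no ∂_2, so H_1 = Z^2.

(K is a triangulation of a wedge of 2 circles.)

H_0 = Z,  H_1 = Z^2.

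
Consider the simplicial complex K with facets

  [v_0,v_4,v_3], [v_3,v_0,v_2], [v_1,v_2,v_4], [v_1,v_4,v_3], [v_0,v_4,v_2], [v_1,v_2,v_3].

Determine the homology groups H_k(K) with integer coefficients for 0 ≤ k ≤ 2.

Order the vertices as v_0 < v_1 < v_2 < v_3 < v_4. Listing each simplex with vertices in this order, K has dimension 2 with simplices:

  0-simplices (5): [v_0], [v_1], [v_2], [v_3], [v_4]
  1-simplices (9): [v_0,v_2], [v_0,v_3], [v_0,v_4], [v_1,v_2], [v_1,v_3], [v_1,v_4], [v_2,v_3], [v_2,v_4], [v_3,v_4]
  2-simplices (6): [v_0,v_2,v_3], [v_0,v_2,v_4], [v_0,v_3,v_4], [v_1,v_2,v_3], [v_1,v_2,v_4], [v_1,v_3,v_4]

Hence C_0 ≅ Z^5, C_1 ≅ Z^9, C_2 ≅ Z^6.

∂_1: C_1 → C_0 is given by ∂[p,q] = [q] − [p].
This gives a 5×9 integer matrix of rank 4; reducing to Smith normal form yields diagonal entries (1,1,1,1).

∂_2: C_2 → C_1 sends each 2-simplex [p,q,r] to [q,r] − [p,r] + [p,q]. For instance
  ∂[v_0,v_3,v_4] = [v_3,v_4] − [v_0,v_4] + [v_0,v_3],
  ∂[v_0,v_2,v_4] = [v_2,v_4] − [v_0,v_4] + [v_0,v_2].
The resulting 9×6 matrix has rank 5, and its Smith normal form has invariant factors (1,1,1,1,1).

Computing H_k = (kernel of ∂_k) / (image of ∂_{k+1}):

  H_0: rank C_0 − rank ∂_1 = 5 − 4 = 1, and the invariant factors of ∂_1 are all 1, so H_0 = Z.
  H_1: rank ker ∂_1 − rank ∂_2 = (9 − 4) − 5 = 0, and the invariant factors of ∂_2 are all 1, so H_1 = 0.
  H_2: rank ker ∂_2 − rank ∂_3 = (6 − 5) − 0 = 1, and there is no ∂_3, so H_2 = Z.

As a check, the Euler characteristic is 5 − 9 + 6 = 2, which agrees with 1 − 0 + 1 = 2.

H_0 = Z,  H_1 = 0,  H_2 = Z.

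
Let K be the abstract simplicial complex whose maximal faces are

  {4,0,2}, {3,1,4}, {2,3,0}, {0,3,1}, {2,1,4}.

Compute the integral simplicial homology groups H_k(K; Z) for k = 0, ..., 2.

K has 5 vertices, 10 edges, 5 triangles.
rank ∂_0 = 0, rank ∂_1 = 4 ⇒ b_0 = 5 − 0 − 4 = 1; all invariant factors of ∂_1 are 1 so no torsion. So H_0 ≅ Z.
rank ∂_1 = 4, rank ∂_2 = 5 ⇒ b_1 = 10 − 4 − 5 = 1; all invariant factors of ∂_2 are 1 so no torsion. So H_1 ≅ Z.
rank ∂_2 = 5, rank ∂_3 = 0 ⇒ b_2 = 5 − 5 − 0 = 0. So H_2 ≅ 0.

H_0 ≅ Z,  H_1 ≅ Z,  H_2 = 0.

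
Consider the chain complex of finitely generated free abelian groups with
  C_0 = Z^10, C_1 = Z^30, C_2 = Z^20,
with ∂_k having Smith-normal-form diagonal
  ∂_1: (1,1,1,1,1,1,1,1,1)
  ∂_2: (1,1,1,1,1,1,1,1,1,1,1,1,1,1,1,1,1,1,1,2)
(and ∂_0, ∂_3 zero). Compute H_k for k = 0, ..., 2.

H_0: b_0 = 10 − 0 − 9 = 1; torsion from ∂_1 factors > 1: none. So H_0 ≅ Z.
H_1: b_1 = 30 − 9 − 20 = 1; torsion from ∂_2 factors > 1: [2]. So H_1 ≅ Z ⊕ Z/2.
H_2: b_2 = 20 − 20 − 0 = 0; torsion from ∂_3 factors > 1: none. So H_2 ≅ 0.

H_0 ≅ Z,  H_1 ≅ Z ⊕ Z/2,  H_2 = 0.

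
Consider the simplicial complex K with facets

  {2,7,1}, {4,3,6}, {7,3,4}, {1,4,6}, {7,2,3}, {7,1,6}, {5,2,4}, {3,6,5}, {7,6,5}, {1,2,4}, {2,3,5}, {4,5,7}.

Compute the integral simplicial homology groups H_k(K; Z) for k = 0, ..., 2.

H_0 = Z,  H_1 = Z/2,  H_2 = 0.

Take the total order 1 < 2 < 3 < 4 < 5 < 6 < 7 on the vertex set. Then K (dimension 2) consists of the simplices:

  0-simplices (7): [1], [2], [3], [4], [5], [6], [7]
  1-simplices (18): [1,2], [1,4], [1,6], [1,7], [2,3], [2,4], [2,5], [2,7], [3,4], [3,5], [3,6], [3,7], [4,5], [4,6], [4,7], [5,6], [5,7], [6,7]
  2-simplices (12): [1,2,4], [1,2,7], [1,4,6], [1,6,7], [2,3,5], [2,3,7], [2,4,5], [3,4,6], [3,4,7], [3,5,6], [4,5,7], [5,6,7]

so the chain groups are C_0 ≅ Z^7, C_1 ≅ Z^18, C_2 ≅ Z^12.

∂_1: C_1 → C_0 sends each edge [p,q] (with p < q) to q − p. For instance
  ∂[4,6] = [6] − [4].
This gives a 7×18 integer matrix of rank 6; reducing to Smith normal form yields diagonal entries (1,1,1,1,1,1).

The boundary map ∂_2: C_2 → C_1 maps a triangle to the signed sum of its edges. For instance
  ∂[2,3,5] = [3,5] − [2,5] + [2,3],
  ∂[5,6,7] = [6,7] − [5,7] + [5,6].
This gives a 18×12 integer matrix of rank 12; reducing to Smith normal form yields diagonal entries (1,1,1,1,1,1,1,1,1,1,1,2).

Reading off H_k = ker ∂_k / im ∂_{k+1}:

  H_0: rank C_0 − rank ∂_1 = 7 − 6 = 1, and the invariant factors of ∂_1 are all 1, so H_0 = Z.
  H_1: rank ker ∂_1 − rank ∂_2 = (18 − 6) − 12 = 0, and ∂_2 has invariant factor 2 > 1, so H_1 = Z/2.
  H_2: rank ker ∂_2 − rank ∂_3 = (12 − 12) − 0 = 0, and there is no ∂_3, so H_2 = 0.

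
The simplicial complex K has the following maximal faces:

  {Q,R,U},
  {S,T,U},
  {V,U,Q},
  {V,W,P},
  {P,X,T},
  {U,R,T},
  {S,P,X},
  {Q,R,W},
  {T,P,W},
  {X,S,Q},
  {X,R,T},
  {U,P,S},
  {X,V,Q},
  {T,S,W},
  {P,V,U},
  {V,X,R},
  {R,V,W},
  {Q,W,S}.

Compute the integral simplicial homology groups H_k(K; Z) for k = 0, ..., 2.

H_0 = Z,  H_1 = Z × Z/2,  H_2 = 0.

K has 9 vertices, 27 edges, 18 triangles.
rank ∂_0 = 0, rank ∂_1 = 8 ⇒ b_0 = 9 − 0 − 8 = 1; all invariant factors of ∂_1 are 1 so no torsion. So H_0 ≅ Z.
rank ∂_1 = 8, rank ∂_2 = 18 ⇒ b_1 = 27 − 8 − 18 = 1; ∂_2 has invariant factor(s) [2] giving torsion. So H_1 ≅ Z × Z/2.
rank ∂_2 = 18, rank ∂_3 = 0 ⇒ b_2 = 18 − 18 − 0 = 0. So H_2 ≅ 0.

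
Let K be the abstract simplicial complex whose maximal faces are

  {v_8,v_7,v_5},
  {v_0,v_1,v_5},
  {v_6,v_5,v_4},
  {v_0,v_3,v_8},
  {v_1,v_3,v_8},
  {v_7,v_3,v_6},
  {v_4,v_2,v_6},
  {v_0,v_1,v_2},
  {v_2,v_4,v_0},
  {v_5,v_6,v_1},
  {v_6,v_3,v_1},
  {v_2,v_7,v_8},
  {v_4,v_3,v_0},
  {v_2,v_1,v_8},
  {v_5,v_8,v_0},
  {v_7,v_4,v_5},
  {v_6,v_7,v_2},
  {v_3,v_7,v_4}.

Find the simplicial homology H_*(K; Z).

H_0 = Z,  H_1 = Z ⊕ Z_2,  H_2 = 0.

We work with the vertex ordering v_0 < v_1 < v_2 < v_3 < v_4 < v_5 < v_6 < v_7 < v_8. The simplices of K, each written with vertices in increasing order, are:

  0-simplices (9): [v_0], [v_1], [v_2], [v_3], [v_4], [v_5], [v_6], [v_7], [v_8]
  1-simplices (27): (27 of them)
  2-simplices (18): (18 of them)

giving chain groups C_0 ≅ Z^9, C_1 ≅ Z^27, C_2 ≅ Z^18.

Boundary ∂_1: C_1 → C_0 sends each edge [p,q] (with p < q) to q − p. For instance
  ∂[v_2,v_8] = [v_8] − [v_2].
The resulting 9×27 matrix has rank 8, and its Smith normal form has invariant factors (1,1,1,1,1,1,1,1).

∂_2: C_2 → C_1 sends each 2-simplex [p,q,r] to [q,r] − [p,r] + [p,q]. For instance
  ∂[v_1,v_3,v_6] = [v_3,v_6] − [v_1,v_6] + [v_1,v_3],
  ∂[v_2,v_6,v_7] = [v_6,v_7] − [v_2,v_7] + [v_2,v_6].
The resulting 27×18 matrix has rank 18, and its Smith normal form has invariant factors (1,1,1,1,1,1,1,1,1,1,1,1,1,1,1,1,1,2).

Computing H_k = (kernel of ∂_k) / (image of ∂_{k+1}):

  H_0: rank C_0 − rank ∂_1 = 9 − 8 = 1, and the invariant factors of ∂_1 are all 1, so H_0 ≅ Z.
  H_1: rank ker ∂_1 − rank ∂_2 = (27 − 8) − 18 = 1, and ∂_2 has invariant factor 2 > 1, so H_1 ≅ Z ⊕ Z_2.
  H_2: rank ker ∂_2 − rank ∂_3 = (18 − 18) − 0 = 0, and there is no ∂_3, so H_2 ≅ 0.

(K is a triangulation of the Klein bottle.)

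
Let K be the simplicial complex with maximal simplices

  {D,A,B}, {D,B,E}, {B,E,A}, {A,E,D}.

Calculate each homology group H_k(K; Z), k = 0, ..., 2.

Take the total order A < B < D < E on the vertex set. Then K (dimension 2) consists of the simplices:

  0-simplices (4): A, B, D, E
  1-simplices (6): AB, AD, AE, BD, BE, DE
  2-simplices (4): ABD, ABE, ADE, BDE

so the chain groups are C_0 ≅ Z^4, C_1 ≅ Z^6, C_2 ≅ Z^4.

The boundary map ∂_1: C_1 → C_0 sends each edge [p,q] (with p < q) to q − p. For instance
  ∂AB = B − A.
The 4×6 boundary matrix has rank 3 and Smith normal form diag(1,1,1).

Boundary ∂_2: C_2 → C_1 acts by ∂[p,q,r] = [q,r] − [p,r] + [p,q]. For instance
  ∂BDE = DE − BE + BD,
  ∂ABE = BE − AE + AB.
This gives a 6×4 integer matrix of rank 3; reducing to Smith normal form yields diagonal entries (1,1,1).

Computing H_k = (kernel of ∂_k) / (image of ∂_{k+1}):

  H_0: rank C_0 − rank ∂_1 = 4 − 3 = 1, and the invariant factors of ∂_1 are all 1, so H_0 = Z.
  H_1: rank ker ∂_1 − rank ∂_2 = (6 − 3) − 3 = 0, and the invariant factors of ∂_2 are all 1, so H_1 = 0.
  H_2: rank ker ∂_2 − rank ∂_3 = (4 − 3) − 0 = 1, and there is no ∂_3, so H_2 = Z.

(K is a triangulation of the 2-sphere S^2.)

H_0 = Z,  H_1 = 0,  H_2 = Z.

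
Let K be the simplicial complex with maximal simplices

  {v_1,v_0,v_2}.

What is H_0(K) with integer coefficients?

H_0 = Z.

Take the total order v_0 < v_1 < v_2 on the vertex set. Then K (dimension 2) consists of the simplices:

  0-simplices (3): [v_0], [v_1], [v_2]
  1-simplices (3): [v_0,v_1], [v_0,v_2], [v_1,v_2]
  2-simplices (1): [v_0,v_1,v_2]

so the chain groups are C_0 ≅ Z^3, C_1 ≅ Z^3, C_2 ≅ Z^1.

The boundary map ∂_1: C_1 → C_0 maps an edge to its endpoints' difference, ∂[p,q] = q − p. For instance
  ∂[v_0,v_1] = [v_1] − [v_0].
As a 3×3 matrix over Z this has rank 2, with invariant factors (1,1).

∂_2: C_2 → C_1 sends each 2-simplex [p,q,r] to [q,r] − [p,r] + [p,q]. For instance
  ∂[v_0,v_1,v_2] = [v_1,v_2] − [v_0,v_2] + [v_0,v_1].
As a 3×1 matrix over Z this has rank 1, with invariant factors (1).

From H_k ≅ ker(∂_k) / im(∂_{k+1}) we obtain:

  H_0: rank C_0 − rank ∂_1 = 3 − 2 = 1, and the invariant factors of ∂_1 are all 1, so H_0 ≅ Z.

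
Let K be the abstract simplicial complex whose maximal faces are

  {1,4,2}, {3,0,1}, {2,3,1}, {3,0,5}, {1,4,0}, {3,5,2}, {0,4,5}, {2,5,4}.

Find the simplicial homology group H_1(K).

H_1 = 0.

We work with the vertex ordering 0 < 1 < 2 < 3 < 4 < 5. The simplices of K, each written with vertices in increasing order, are:

  0-simplices (6): [0], [1], [2], [3], [4], [5]
  1-simplices (12): [0,1], [0,3], [0,4], [0,5], [1,2], [1,3], [1,4], [2,3], [2,4], [2,5], [3,5], [4,5]
  2-simplices (8): [0,1,3], [0,1,4], [0,3,5], [0,4,5], [1,2,3], [1,2,4], [2,3,5], [2,4,5]

giving chain groups C_0 ≅ Z^6, C_1 ≅ Z^12, C_2 ≅ Z^8.

The boundary map ∂_1: C_1 → C_0 sends each edge [p,q] (with p < q) to q − p. For instance
  ∂[2,3] = [3] − [2].
The resulting 6×12 matrix has rank 5, and its Smith normal form has invariant factors (1,1,1,1,1).

The boundary map ∂_2: C_2 → C_1 sends each 2-simplex [p,q,r] to [q,r] − [p,r] + [p,q]. For instance
  ∂[0,1,3] = [1,3] − [0,3] + [0,1],
  ∂[1,2,3] = [2,3] − [1,3] + [1,2].
The resulting 12×8 matrix has rank 7, and its Smith normal form has invariant factors (1,1,1,1,1,1,1).

Reading off H_k = ker ∂_k / im ∂_{k+1}:

  H_1: rank ker ∂_1 − rank ∂_2 = (12 − 5) − 7 = 0, and the invariant factors of ∂_2 are all 1, so H_1 = 0.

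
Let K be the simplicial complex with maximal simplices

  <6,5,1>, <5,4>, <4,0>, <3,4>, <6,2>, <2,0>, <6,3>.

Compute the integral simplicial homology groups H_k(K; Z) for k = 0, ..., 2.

H_0 = Z,  H_1 = Z^2,  H_2 = 0.

We work with the vertex ordering 0 < 1 < 2 < 3 < 4 < 5 < 6. The simplices of K, each written with vertices in increasing order, are:

  0-simplices (7): [0], [1], [2], [3], [4], [5], [6]
  1-simplices (9): [0,2], [0,4], [1,5], [1,6], [2,6], [3,4], [3,6], [4,5], [5,6]
  2-simplices (1): [1,5,6]

Hence C_0 ≅ Z^7, C_1 ≅ Z^9, C_2 ≅ Z^1.

∂_1: C_1 → C_0 sends each edge [p,q] (with p < q) to q − p. For instance
  ∂[1,6] = [6] − [1].
The resulting 7×9 matrix has rank 6, and its Smith normal form has invariant factors (1,1,1,1,1,1).

Boundary ∂_2: C_2 → C_1 sends each 2-simplex [p,q,r] to [q,r] − [p,r] + [p,q]. For instance
  ∂[1,5,6] = [5,6] − [1,6] + [1,5].
As a 9×1 matrix over Z this has rank 1, with invariant factors (1).

From H_k ≅ ker(∂_k) / im(∂_{k+1}) we obtain:

  H_0: rank C_0 − rank ∂_1 = 7 − 6 = 1, and the invariant factors of ∂_1 are all 1, so H_0 = Z.
  H_1: rank ker ∂_1 − rank ∂_2 = (9 − 6) − 1 = 2, and the invariant factors of ∂_2 are all 1, so H_1 = Z^2.
  H_2: rank ker ∂_2 − rank ∂_3 = (1 − 1) − 0 = 0, and there is no ∂_3, so H_2 = 0.

As a check, the Euler characteristic is 7 − 9 + 1 = -1, which agrees with 1 − 2 + 0 = -1.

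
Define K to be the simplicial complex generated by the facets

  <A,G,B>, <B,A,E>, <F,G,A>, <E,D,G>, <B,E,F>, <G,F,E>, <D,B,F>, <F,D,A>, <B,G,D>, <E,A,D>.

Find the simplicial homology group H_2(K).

K has 6 vertices, 15 edges, 10 triangles.
rank ∂_2 = 10, rank ∂_3 = 0 ⇒ b_2 = 10 − 10 − 0 = 0. So H_2 ≅ 0.

H_2 = 0.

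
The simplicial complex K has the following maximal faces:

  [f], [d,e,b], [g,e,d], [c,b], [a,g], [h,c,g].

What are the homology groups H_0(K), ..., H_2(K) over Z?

Take the total order a < b < c < d < e < f < g < h on the vertex set. Then K (dimension 2) consists of the simplices:

  0-simplices (8): a, b, c, d, e, f, g, h
  1-simplices (10): ag, bc, bd, be, cg, ch, de, dg, eg, gh
  2-simplices (3): bde, cgh, deg

so the chain groups are C_0 ≅ Z^8, C_1 ≅ Z^10, C_2 ≅ Z^3.

The boundary map ∂_1: C_1 → C_0 maps an edge to its endpoints' difference, ∂[p,q] = q − p. For instance
  ∂de = e − d.
The 8×10 boundary matrix has rank 6 and Smith normal form diag(1,1,1,1,1,1).

∂_2: C_2 → C_1 maps a triangle to the signed sum of its edges. For instance
  ∂deg = eg − dg + de,
  ∂cgh = gh − ch + cg.
The 10×3 boundary matrix has rank 3 and Smith normal form diag(1,1,1).

Now H_k = ker ∂_k / im ∂_{k+1}, so:

  H_0: rank C_0 − rank ∂_1 = 8 − 6 = 2, and the invariant factors of ∂_1 are all 1, so H_0 = Z^2.
  H_1: rank ker ∂_1 − rank ∂_2 = (10 − 6) − 3 = 1, and the invariant factors of ∂_2 are all 1, so H_1 = Z.
  H_2: rank ker ∂_2 − rank ∂_3 = (3 − 3) − 0 = 0, and there is no ∂_3, so H_2 = 0.

As a check, the Euler characteristic is 8 − 10 + 3 = 1, which agrees with 2 − 1 + 0 = 1.

H_0 = Z^2,  H_1 = Z,  H_2 = 0.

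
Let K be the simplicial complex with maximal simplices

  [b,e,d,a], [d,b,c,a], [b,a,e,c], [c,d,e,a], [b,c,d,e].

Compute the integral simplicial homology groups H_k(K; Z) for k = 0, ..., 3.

H_0 ≅ Z,  H_1 = 0,  H_2 = 0,  H_3 ≅ Z.

Order the vertices as a < b < c < d < e. Listing each simplex with vertices in this order, K has dimension 3 with simplices:

  0-simplices (5): a, b, c, d, e
  1-simplices (10): ab, ac, ad, ae, bc, bd, be, cd, ce, de
  2-simplices (10): abc, abd, abe, acd, ace, ade, bcd, bce, bde, cde
  3-simplices (5): abcd, abce, abde, acde, bcde

so the chain groups are C_0 ≅ Z^5, C_1 ≅ Z^10, C_2 ≅ Z^10, C_3 ≅ Z^5.

∂_1: C_1 → C_0 sends each edge [p,q] (with p < q) to q − p.
This gives a 5×10 integer matrix of rank 4; reducing to Smith normal form yields diagonal entries (1,1,1,1).

The boundary map ∂_2: C_2 → C_1 sends each 2-simplex [p,q,r] to [q,r] − [p,r] + [p,q]. For instance
  ∂bcd = cd − bd + bc,
  ∂acd = cd − ad + ac.
This gives a 10×10 integer matrix of rank 6; reducing to Smith normal form yields diagonal entries (1,1,1,1,1,1).

∂_3: C_3 → C_2 sends each 3-simplex σ to the alternating sum Σ_i (−1)^i (σ with its i-th vertex removed). For instance
  ∂acde = cde − ade + ace − acd,
  ∂abcd = bcd − acd + abd − abc.
The 10×5 boundary matrix has rank 4 and Smith normal form diag(1,1,1,1).

Reading off H_k = ker ∂_k / im ∂_{k+1}:

  H_0: rank C_0 − rank ∂_1 = 5 − 4 = 1, and the invariant factors of ∂_1 are all 1, so H_0 ≅ Z.
  H_1: rank ker ∂_1 − rank ∂_2 = (10 − 4) − 6 = 0, and the invariant factors of ∂_2 are all 1, so H_1 ≅ 0.
  H_2: rank ker ∂_2 − rank ∂_3 = (10 − 6) − 4 = 0, and the invariant factors of ∂_3 are all 1, so H_2 ≅ 0.
  H_3: rank ker ∂_3 − rank ∂_4 = (5 − 4) − 0 = 1, and there is no ∂_4, so H_3 ≅ Z.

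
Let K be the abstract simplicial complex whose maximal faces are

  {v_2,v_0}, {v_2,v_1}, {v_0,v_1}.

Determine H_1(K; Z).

H_1 = Z.

Order the vertices as v_0 < v_1 < v_2. Listing each simplex with vertices in this order, K has dimension 1 with simplices:

  0-simplices (3): [v_0], [v_1], [v_2]
  1-simplices (3): [v_0,v_1], [v_0,v_2], [v_1,v_2]

so the chain groups are C_0 ≅ Z^3, C_1 ≅ Z^3.

∂_1: C_1 → C_0 maps an edge to its endpoints' difference, ∂[p,q] = q − p. For instance
  ∂[v_0,v_1] = [v_1] − [v_0].
The resulting 3×3 matrix has rank 2, and its Smith normal form has invariant factors (1,1).

Reading off H_k = ker ∂_k / im ∂_{k+1}:

  H_1: rank ker ∂_1 − rank ∂_2 = (3 − 2) − 0 = 1, and there is no ∂_2, so H_1 = Z.

(K is a triangulation of the circle S^1.)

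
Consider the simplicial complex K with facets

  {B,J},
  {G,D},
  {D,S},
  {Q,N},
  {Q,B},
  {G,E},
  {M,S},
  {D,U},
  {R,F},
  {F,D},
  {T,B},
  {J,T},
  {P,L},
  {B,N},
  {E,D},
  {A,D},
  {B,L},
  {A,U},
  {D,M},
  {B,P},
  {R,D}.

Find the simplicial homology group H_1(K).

H_1 ≅ Z^7.

K has 16 vertices, 21 edges.
rank ∂_1 = 14, rank ∂_2 = 0 ⇒ b_1 = 21 − 14 − 0 = 7. So H_1 = Z^7.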